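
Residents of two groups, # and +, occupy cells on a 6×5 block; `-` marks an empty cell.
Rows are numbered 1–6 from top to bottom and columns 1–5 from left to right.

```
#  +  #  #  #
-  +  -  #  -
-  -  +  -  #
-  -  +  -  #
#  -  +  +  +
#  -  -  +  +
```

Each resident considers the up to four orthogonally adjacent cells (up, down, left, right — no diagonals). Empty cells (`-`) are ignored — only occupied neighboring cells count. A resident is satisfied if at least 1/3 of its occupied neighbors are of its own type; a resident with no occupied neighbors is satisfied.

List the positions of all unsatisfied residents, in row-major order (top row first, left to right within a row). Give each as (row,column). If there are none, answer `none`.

(1,1)

(1,1)# 0/1 unhappy
(1,2)+ 1/3 ok
(1,3)# 1/2 ok
(1,4)# 3/3 ok
(1,5)# 1/1 ok
(2,2)+ 1/1 ok
(2,4)# 1/1 ok
(3,3)+ 1/1 ok
(3,5)# 1/1 ok
(4,3)+ 2/2 ok
(4,5)# 1/2 ok
(5,1)# 1/1 ok
(5,3)+ 2/2 ok
(5,4)+ 3/3 ok
(5,5)+ 2/3 ok
(6,1)# 1/1 ok
(6,4)+ 2/2 ok
(6,5)+ 2/2 ok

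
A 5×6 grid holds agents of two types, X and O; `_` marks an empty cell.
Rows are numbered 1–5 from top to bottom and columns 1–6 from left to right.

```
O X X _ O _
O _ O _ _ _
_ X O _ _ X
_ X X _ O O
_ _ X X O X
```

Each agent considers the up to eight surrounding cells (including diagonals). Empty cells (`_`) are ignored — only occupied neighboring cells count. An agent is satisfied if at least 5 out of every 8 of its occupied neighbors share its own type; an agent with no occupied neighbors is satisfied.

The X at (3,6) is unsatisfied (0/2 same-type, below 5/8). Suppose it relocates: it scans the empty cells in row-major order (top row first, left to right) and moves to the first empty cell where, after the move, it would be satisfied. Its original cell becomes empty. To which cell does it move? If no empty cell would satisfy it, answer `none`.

(3,1)

Vacating (3,6). Empty cells in order:
  (1,4): 1/3 same-type → still unsatisfied.
  (1,6): 0/1 same-type → still unsatisfied.
  (2,2): 3/7 same-type → still unsatisfied.
  (2,4): 1/4 same-type → still unsatisfied.
  (2,5): 0/1 same-type → still unsatisfied.
  (2,6): 0/1 same-type → still unsatisfied.
  (3,1): 2/3 same-type → satisfied — stop here.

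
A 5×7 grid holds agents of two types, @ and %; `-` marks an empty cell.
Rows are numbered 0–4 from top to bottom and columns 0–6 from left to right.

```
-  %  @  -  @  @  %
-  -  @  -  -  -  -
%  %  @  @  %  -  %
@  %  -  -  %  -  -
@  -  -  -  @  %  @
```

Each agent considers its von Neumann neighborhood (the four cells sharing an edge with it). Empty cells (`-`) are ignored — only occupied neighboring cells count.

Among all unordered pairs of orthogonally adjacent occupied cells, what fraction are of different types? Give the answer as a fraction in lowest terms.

9/17

Scan each occupied cell's neighbors to the right and below so each pair is counted once.
From row 0: 2 unlike of 4 pairs (running 2/4).
From row 1: 0 unlike of 1 pairs (running 2/5).
From row 2: 3 unlike of 7 pairs (running 5/12).
From row 3: 2 unlike of 3 pairs (running 7/15).
From row 4: 2 unlike of 2 pairs (running 9/17).
Total adjacent occupied pairs: 17; unlike-type pairs: 9.
9/17 is already in lowest terms.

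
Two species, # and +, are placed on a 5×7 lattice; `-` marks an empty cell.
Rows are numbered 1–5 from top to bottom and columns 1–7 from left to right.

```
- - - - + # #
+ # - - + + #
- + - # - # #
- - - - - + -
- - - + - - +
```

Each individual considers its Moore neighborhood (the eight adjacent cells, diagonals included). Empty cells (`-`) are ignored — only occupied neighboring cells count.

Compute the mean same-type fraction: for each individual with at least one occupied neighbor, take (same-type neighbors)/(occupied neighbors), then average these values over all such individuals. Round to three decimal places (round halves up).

Row 1: (1,5)+ 2/3 · (1,6)# 2/5 · (1,7)# 2/3
Row 2: (2,1)+ 1/2 · (2,2)# 0/2 · (2,5)+ 2/5 · (2,6)+ 2/7 · (2,7)# 4/5
Row 3: (3,2)+ 1/2 · (3,4)# 0/1 · (3,6)# 2/5 · (3,7)# 2/4
Row 4: (4,6)+ 1/3
Row 5: (5,4)+ — no occupied neighbors · (5,7)+ 1/1
Sum over 14 individuals: 2/3 + 2/5 + 2/3 + 1/2 + 0/2 + 2/5 + 2/7 + 4/5 + 1/2 + 0/1 + 2/5 + 2/4 + 1/3 + 1/1 = 271/42; mean = 271/42 ÷ 14 = 271/588 = 0.460884… → 0.461.

0.461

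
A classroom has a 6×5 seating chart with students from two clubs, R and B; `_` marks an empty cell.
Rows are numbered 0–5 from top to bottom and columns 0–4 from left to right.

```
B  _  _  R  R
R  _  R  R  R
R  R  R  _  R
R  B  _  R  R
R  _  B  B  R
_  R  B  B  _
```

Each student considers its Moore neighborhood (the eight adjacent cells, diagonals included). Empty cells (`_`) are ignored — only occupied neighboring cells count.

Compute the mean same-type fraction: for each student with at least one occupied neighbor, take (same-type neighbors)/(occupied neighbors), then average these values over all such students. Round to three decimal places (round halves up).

Row 0: (0,0)B 0/1 · (0,3)R 4/4 · (0,4)R 3/3
Row 1: (1,0)R 2/3 · (1,2)R 4/4 · (1,3)R 6/6 · (1,4)R 4/4
Row 2: (2,0)R 3/4 · (2,1)R 5/6 · (2,2)R 4/5 · (2,4)R 4/4
Row 3: (3,0)R 3/4 · (3,1)B 1/6 · (3,3)R 4/6 · (3,4)R 3/4
Row 4: (4,0)R 2/3 · (4,2)B 4/6 · (4,3)B 3/6 · (4,4)R 2/4
Row 5: (5,1)R 1/3 · (5,2)B 3/4 · (5,3)B 3/4
Sum over 22 students: 0/1 + 4/4 + 3/3 + 2/3 + 4/4 + 6/6 + 4/4 + 3/4 + 5/6 + 4/5 + 4/4 + 3/4 + 1/6 + 4/6 + 3/4 + 2/3 + 4/6 + 3/6 + 2/4 + 1/3 + 3/4 + 3/4 = 311/20; mean = 311/20 ÷ 22 = 311/440 = 0.706818… → 0.707.

0.707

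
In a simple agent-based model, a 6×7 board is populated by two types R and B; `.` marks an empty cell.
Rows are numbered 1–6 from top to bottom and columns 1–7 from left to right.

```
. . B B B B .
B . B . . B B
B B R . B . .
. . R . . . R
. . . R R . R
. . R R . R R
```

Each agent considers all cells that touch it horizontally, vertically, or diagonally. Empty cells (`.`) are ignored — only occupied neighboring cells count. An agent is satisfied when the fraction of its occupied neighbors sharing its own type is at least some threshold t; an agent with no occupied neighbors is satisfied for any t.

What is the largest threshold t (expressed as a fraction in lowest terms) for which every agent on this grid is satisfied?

Row 1: (1,3)B 2/2 · (1,4)B 3/3 · (1,5)B 3/3 · (1,6)B 3/3
Row 2: (2,1)B 2/2 · (2,3)B 3/4 · (2,6)B 4/4 · (2,7)B 2/2
Row 3: (3,1)B 2/2 · (3,2)B 3/5 · (3,3)R 1/3 · (3,5)B 1/1
Row 4: (4,3)R 2/3 · (4,7)R 1/1
Row 5: (5,4)R 4/4 · (5,5)R 3/3 · (5,7)R 3/3
Row 6: (6,3)R 2/2 · (6,4)R 3/3 · (6,6)R 3/3 · (6,7)R 2/2
The smallest same-type fraction is 1/3 at (3,3), which reduces to 1/3. Any threshold above that leaves this agent unsatisfied.

1/3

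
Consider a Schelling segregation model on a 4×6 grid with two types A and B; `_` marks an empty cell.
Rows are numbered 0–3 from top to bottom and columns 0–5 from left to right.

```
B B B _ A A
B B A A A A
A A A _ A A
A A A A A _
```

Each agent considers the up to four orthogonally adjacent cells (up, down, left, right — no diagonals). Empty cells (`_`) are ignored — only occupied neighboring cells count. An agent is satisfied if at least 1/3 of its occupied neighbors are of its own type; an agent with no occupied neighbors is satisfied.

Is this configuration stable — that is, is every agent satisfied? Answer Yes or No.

Yes

Row 0: (0,0)B 2/2 satisfied · (0,1)B 3/3 satisfied · (0,2)B 1/2 satisfied · (0,4)A 2/2 satisfied · (0,5)A 2/2 satisfied
Row 1: (1,0)B 2/3 satisfied · (1,1)B 2/4 satisfied · (1,2)A 2/4 satisfied · (1,3)A 2/2 satisfied · (1,4)A 4/4 satisfied · (1,5)A 3/3 satisfied
Row 2: (2,0)A 2/3 satisfied · (2,1)A 3/4 satisfied · (2,2)A 3/3 satisfied · (2,4)A 3/3 satisfied · (2,5)A 2/2 satisfied
Row 3: (3,0)A 2/2 satisfied · (3,1)A 3/3 satisfied · (3,2)A 3/3 satisfied · (3,3)A 2/2 satisfied · (3,4)A 2/2 satisfied
All meet the threshold, so the configuration is stable.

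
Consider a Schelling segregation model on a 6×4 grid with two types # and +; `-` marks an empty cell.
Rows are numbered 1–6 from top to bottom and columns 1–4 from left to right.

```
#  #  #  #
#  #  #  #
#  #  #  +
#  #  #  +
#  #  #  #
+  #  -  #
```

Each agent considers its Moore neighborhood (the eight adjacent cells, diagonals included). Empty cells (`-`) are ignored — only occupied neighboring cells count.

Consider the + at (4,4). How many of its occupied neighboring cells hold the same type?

1

Occupied neighbors of (4,4): (3,3)=#, (3,4)=+, (4,3)=#, (5,3)=#, (5,4)=#.
Same type (+): 1 of 5.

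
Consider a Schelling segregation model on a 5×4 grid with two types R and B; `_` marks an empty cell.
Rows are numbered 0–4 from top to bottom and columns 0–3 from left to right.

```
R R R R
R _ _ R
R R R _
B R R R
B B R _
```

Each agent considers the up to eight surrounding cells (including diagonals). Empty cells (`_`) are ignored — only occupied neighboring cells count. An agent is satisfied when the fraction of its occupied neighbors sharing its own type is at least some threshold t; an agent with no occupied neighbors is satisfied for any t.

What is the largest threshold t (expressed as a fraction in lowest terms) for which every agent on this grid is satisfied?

2/5

(0,0)R 2/2
(0,1)R 3/3
(0,2)R 3/3
(0,3)R 2/2
(1,0)R 4/4
(1,3)R 3/3
(2,0)R 3/4
(2,1)R 5/6
(2,2)R 5/5
(3,0)B 2/5
(3,1)R 5/8
(3,2)R 5/6
(3,3)R 3/3
(4,0)B 2/3
(4,1)B 2/5
(4,2)R 3/4
The smallest same-type fraction is 2/5 at (3,0), which reduces to 2/5. Any threshold above that leaves this agent unsatisfied.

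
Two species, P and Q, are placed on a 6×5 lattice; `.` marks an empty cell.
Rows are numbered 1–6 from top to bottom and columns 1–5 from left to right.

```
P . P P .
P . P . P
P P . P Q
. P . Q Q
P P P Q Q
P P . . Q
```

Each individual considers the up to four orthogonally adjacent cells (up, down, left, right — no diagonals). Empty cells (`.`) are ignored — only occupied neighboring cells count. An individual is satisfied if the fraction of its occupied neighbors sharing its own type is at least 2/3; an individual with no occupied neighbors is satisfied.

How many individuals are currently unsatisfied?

4

Row 1: (1,1)P 1/1 satisfied · (1,3)P 2/2 satisfied · (1,4)P 1/1 satisfied
Row 2: (2,1)P 2/2 satisfied · (2,3)P 1/1 satisfied · (2,5)P 0/1 not
Row 3: (3,1)P 2/2 satisfied · (3,2)P 2/2 satisfied · (3,4)P 0/2 not · (3,5)Q 1/3 not
Row 4: (4,2)P 2/2 satisfied · (4,4)Q 2/3 satisfied · (4,5)Q 3/3 satisfied
Row 5: (5,1)P 2/2 satisfied · (5,2)P 4/4 satisfied · (5,3)P 1/2 not · (5,4)Q 2/3 satisfied · (5,5)Q 3/3 satisfied
Row 6: (6,1)P 2/2 satisfied · (6,2)P 2/2 satisfied · (6,5)Q 1/1 satisfied
Unsatisfied: (2,5), (3,4), (3,5), (5,3) — 4 in total.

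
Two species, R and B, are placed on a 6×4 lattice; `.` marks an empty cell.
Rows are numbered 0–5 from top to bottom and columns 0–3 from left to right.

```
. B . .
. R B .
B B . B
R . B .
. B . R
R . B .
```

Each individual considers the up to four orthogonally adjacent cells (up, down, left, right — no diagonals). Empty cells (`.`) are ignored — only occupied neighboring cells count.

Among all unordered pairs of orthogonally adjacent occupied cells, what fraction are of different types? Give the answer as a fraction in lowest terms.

4/5

Scan each occupied cell's neighbors to the right and below so each pair is counted once.
From row 0: 1 unlike of 1 pairs (running 1/1).
From row 1: 2 unlike of 2 pairs (running 3/3).
From row 2: 1 unlike of 2 pairs (running 4/5).
Total adjacent occupied pairs: 5; unlike-type pairs: 4.
4/5 is already in lowest terms.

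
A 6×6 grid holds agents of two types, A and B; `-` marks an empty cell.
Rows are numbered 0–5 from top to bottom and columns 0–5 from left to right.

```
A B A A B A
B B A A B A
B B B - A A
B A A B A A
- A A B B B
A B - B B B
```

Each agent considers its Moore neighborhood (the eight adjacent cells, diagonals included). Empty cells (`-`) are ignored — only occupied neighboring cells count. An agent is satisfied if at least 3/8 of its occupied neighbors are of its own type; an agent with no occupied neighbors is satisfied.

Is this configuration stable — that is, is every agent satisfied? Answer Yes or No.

(0,0)A 0/3 ✗
(0,1)B 2/5 ✓
(0,2)A 3/5 ✓
(0,3)A 3/5 ✓
(0,4)B 1/5 ✗
(0,5)A 1/3 ✗
(1,0)B 4/5 ✓
(1,1)B 5/8 ✓
(1,2)A 3/7 ✓
(1,3)A 4/7 ✓
(1,4)B 1/7 ✗
(1,5)A 3/5 ✓
(2,0)B 4/5 ✓
(2,1)B 5/8 ✓
(2,2)B 3/7 ✓
(2,4)A 5/7 ✓
(2,5)A 4/5 ✓
(3,0)B 2/4 ✓
(3,1)A 3/7 ✓
(3,2)A 3/7 ✓
(3,3)B 3/7 ✓
(3,4)A 3/7 ✓
(3,5)A 3/5 ✓
(4,1)A 4/6 ✓
(4,2)A 3/7 ✓
(4,3)B 4/7 ✓
(4,4)B 6/8 ✓
(4,5)B 3/5 ✓
(5,0)A 1/2 ✓
(5,1)B 0/3 ✗
(5,3)B 3/4 ✓
(5,4)B 5/5 ✓
(5,5)B 3/3 ✓
For instance (0,0) has only 0/3 same-type neighbors, below 3/8.

No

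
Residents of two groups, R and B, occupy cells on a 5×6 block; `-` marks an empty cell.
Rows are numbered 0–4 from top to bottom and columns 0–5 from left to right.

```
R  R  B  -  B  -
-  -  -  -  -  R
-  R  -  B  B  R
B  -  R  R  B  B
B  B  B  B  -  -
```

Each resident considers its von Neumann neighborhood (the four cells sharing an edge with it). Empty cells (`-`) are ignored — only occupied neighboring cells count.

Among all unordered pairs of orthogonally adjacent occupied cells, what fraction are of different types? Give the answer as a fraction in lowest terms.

Scan each occupied cell's neighbors to the right and below so each pair is counted once.
Row 0: R(0,0)–R(0,1)= R(0,1)–B(0,2)≠  → 1/2 unlike.
Row 1: R(1,5)–R(2,5)=  → 0/1 unlike.
Row 2: B(2,3)–B(2,4)= B(2,3)–R(3,3)≠ B(2,4)–R(2,5)≠ B(2,4)–B(3,4)= R(2,5)–B(3,5)≠  → 3/5 unlike.
Row 3: B(3,0)–B(4,0)= R(3,2)–R(3,3)= R(3,2)–B(4,2)≠ R(3,3)–B(3,4)≠ R(3,3)–B(4,3)≠ B(3,4)–B(3,5)=  → 3/6 unlike.
Row 4: B(4,0)–B(4,1)= B(4,1)–B(4,2)= B(4,2)–B(4,3)=  → 0/3 unlike.
Total adjacent occupied pairs: 17; unlike-type pairs: 7.
7/17 is already in lowest terms.

7/17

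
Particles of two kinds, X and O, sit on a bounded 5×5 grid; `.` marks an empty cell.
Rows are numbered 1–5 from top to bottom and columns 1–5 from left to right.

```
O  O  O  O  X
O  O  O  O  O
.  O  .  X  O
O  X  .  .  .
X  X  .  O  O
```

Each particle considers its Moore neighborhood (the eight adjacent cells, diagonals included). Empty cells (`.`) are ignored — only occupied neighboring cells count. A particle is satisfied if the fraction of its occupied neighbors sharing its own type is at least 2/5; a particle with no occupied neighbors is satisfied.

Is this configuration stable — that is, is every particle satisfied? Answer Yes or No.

Row 1: (1,1)O 3/3 satisfied · (1,2)O 5/5 satisfied · (1,3)O 5/5 satisfied · (1,4)O 4/5 satisfied · (1,5)X 0/3 not
Row 2: (2,1)O 4/4 satisfied · (2,2)O 6/6 satisfied · (2,3)O 6/7 satisfied · (2,4)O 5/7 satisfied · (2,5)O 3/5 satisfied
Row 3: (3,2)O 4/5 satisfied · (3,4)X 0/4 not · (3,5)O 2/3 satisfied
Row 4: (4,1)O 1/4 not · (4,2)X 2/4 satisfied
Row 5: (5,1)X 2/3 satisfied · (5,2)X 2/3 satisfied · (5,4)O 1/1 satisfied · (5,5)O 1/1 satisfied
For instance (1,5) has only 0/3 same-type neighbors, below 2/5.

No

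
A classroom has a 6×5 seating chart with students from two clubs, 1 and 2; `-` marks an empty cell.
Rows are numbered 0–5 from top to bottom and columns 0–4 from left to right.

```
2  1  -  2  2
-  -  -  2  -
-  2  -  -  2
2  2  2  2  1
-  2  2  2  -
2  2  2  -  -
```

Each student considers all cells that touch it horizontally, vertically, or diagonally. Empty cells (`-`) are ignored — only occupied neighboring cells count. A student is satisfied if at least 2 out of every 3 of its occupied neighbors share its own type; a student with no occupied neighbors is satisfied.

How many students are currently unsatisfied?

3

(0,0)2 0/1 unhappy
(0,1)1 0/1 unhappy
(0,3)2 2/2 ok
(0,4)2 2/2 ok
(1,3)2 3/3 ok
(2,1)2 3/3 ok
(2,4)2 2/3 ok
(3,0)2 3/3 ok
(3,1)2 5/5 ok
(3,2)2 6/6 ok
(3,3)2 4/5 ok
(3,4)1 0/3 unhappy
(4,1)2 7/7 ok
(4,2)2 7/7 ok
(4,3)2 4/5 ok
(5,0)2 2/2 ok
(5,1)2 4/4 ok
(5,2)2 4/4 ok
Unsatisfied: (0,0), (0,1), (3,4) — 3 in total.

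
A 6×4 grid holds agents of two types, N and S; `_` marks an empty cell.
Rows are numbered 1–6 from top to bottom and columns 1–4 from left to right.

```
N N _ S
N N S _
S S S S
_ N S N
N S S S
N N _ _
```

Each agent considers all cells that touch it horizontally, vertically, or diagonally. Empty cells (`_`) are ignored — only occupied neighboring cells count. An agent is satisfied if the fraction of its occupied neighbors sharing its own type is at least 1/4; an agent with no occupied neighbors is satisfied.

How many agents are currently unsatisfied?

(1,1)N 3/3 ok
(1,2)N 3/4 ok
(1,4)S 1/1 ok
(2,1)N 3/5 ok
(2,2)N 3/7 ok
(2,3)S 4/6 ok
(3,1)S 1/4 ok
(3,2)S 4/7 ok
(3,3)S 4/7 ok
(3,4)S 3/4 ok
(4,2)N 1/7 unhappy
(4,3)S 6/8 ok
(4,4)N 0/5 unhappy
(5,1)N 3/4 ok
(5,2)S 2/6 ok
(5,3)S 3/6 ok
(5,4)S 2/3 ok
(6,1)N 2/3 ok
(6,2)N 2/4 ok
Unsatisfied: (4,2), (4,4) — 2 in total.

2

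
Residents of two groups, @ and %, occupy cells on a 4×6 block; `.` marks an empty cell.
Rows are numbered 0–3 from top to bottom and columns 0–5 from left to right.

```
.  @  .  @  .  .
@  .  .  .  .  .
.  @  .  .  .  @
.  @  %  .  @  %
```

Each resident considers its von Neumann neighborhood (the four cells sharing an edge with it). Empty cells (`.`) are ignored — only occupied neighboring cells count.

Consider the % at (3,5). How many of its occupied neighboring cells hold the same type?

0

Occupied neighbors of (3,5): (2,5)=@, (3,4)=@.
Same type (%): 0 of 2.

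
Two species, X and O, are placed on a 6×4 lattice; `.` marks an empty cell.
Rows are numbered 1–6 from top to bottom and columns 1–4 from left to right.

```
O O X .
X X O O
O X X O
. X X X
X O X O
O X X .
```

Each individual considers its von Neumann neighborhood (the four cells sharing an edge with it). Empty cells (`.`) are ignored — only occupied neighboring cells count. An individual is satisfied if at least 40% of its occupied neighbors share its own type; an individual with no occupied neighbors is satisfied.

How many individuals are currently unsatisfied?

12

(1,1)O 1/2 ok
(1,2)O 1/3 unhappy
(1,3)X 0/2 unhappy
(2,1)X 1/3 unhappy
(2,2)X 2/4 ok
(2,3)O 1/4 unhappy
(2,4)O 2/2 ok
(3,1)O 0/2 unhappy
(3,2)X 3/4 ok
(3,3)X 2/4 ok
(3,4)O 1/3 unhappy
(4,2)X 2/3 ok
(4,3)X 4/4 ok
(4,4)X 1/3 unhappy
(5,1)X 0/2 unhappy
(5,2)O 0/4 unhappy
(5,3)X 2/4 ok
(5,4)O 0/2 unhappy
(6,1)O 0/2 unhappy
(6,2)X 1/3 unhappy
(6,3)X 2/2 ok
Unsatisfied: (1,2), (1,3), (2,1), (2,3), (3,1), (3,4), (4,4), (5,1), (5,2), (5,4), (6,1), (6,2) — 12 in total.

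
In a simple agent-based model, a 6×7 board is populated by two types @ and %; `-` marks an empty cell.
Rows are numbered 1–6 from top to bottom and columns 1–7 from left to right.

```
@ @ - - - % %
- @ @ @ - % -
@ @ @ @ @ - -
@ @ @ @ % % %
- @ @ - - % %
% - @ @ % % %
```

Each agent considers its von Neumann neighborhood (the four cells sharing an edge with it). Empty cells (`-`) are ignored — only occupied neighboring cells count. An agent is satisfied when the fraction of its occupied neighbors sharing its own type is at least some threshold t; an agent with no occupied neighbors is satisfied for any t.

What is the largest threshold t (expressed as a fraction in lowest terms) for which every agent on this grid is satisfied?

(1,1)@ 1/1
(1,2)@ 2/2
(1,6)% 2/2
(1,7)% 1/1
(2,2)@ 3/3
(2,3)@ 3/3
(2,4)@ 2/2
(2,6)% 1/1
(3,1)@ 2/2
(3,2)@ 4/4
(3,3)@ 4/4
(3,4)@ 4/4
(3,5)@ 1/2
(4,1)@ 2/2
(4,2)@ 4/4
(4,3)@ 4/4
(4,4)@ 2/3
(4,5)% 1/3
(4,6)% 3/3
(4,7)% 2/2
(5,2)@ 2/2
(5,3)@ 3/3
(5,6)% 3/3
(5,7)% 3/3
(6,1)% — no occupied neighbors
(6,3)@ 2/2
(6,4)@ 1/2
(6,5)% 1/2
(6,6)% 3/3
(6,7)% 2/2
The smallest same-type fraction is 1/3 at (4,5), which reduces to 1/3. Any threshold above that leaves this agent unsatisfied.

1/3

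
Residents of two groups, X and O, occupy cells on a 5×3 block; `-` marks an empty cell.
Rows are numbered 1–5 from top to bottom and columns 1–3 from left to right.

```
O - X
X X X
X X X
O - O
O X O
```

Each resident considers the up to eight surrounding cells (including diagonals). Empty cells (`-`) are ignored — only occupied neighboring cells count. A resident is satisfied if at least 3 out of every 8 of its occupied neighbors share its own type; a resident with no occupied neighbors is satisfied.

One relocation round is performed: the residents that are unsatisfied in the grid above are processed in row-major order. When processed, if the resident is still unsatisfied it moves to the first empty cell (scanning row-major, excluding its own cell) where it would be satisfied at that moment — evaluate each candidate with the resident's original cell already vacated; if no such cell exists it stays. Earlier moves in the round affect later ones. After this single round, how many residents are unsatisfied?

0

Initially unsatisfied (in order): (1,1), (4,1), (4,3), (5,2).
  (1,1) → (4,2).
  (4,1): now satisfied by earlier moves; stays.
  (4,3): now satisfied by earlier moves; stays.
  (5,2) → (1,1).
Resulting grid:
X - X
X X X
X X X
O O O
O - O
All satisfied now.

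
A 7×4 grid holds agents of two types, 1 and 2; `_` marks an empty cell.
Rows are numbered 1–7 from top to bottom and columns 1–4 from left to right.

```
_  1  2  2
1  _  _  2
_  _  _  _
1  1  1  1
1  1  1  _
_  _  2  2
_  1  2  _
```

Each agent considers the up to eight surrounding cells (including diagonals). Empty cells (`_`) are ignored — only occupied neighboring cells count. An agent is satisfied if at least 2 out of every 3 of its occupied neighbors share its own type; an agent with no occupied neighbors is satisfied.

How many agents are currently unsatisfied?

Row 1: (1,2)1 1/2 ✗ · (1,3)2 2/3 ✓ · (1,4)2 2/2 ✓
Row 2: (2,1)1 1/1 ✓ · (2,4)2 2/2 ✓
Row 4: (4,1)1 3/3 ✓ · (4,2)1 5/5 ✓ · (4,3)1 4/4 ✓ · (4,4)1 2/2 ✓
Row 5: (5,1)1 3/3 ✓ · (5,2)1 5/6 ✓ · (5,3)1 4/6 ✓
Row 6: (6,3)2 2/5 ✗ · (6,4)2 2/3 ✓
Row 7: (7,2)1 0/2 ✗ · (7,3)2 2/3 ✓
Unsatisfied: (1,2), (6,3), (7,2) — 3 in total.

3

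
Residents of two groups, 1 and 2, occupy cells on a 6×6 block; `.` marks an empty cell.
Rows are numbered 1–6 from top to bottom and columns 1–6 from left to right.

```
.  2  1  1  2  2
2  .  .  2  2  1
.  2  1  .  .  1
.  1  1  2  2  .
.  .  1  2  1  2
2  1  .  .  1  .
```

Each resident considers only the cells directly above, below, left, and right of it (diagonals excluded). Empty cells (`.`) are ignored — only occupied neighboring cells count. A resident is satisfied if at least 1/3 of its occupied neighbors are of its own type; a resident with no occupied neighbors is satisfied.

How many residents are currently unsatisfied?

(1,2)2 0/1 ✗
(1,3)1 1/2 ✓
(1,4)1 1/3 ✓
(1,5)2 2/3 ✓
(1,6)2 1/2 ✓
(2,1)2 0/0 ✓
(2,4)2 1/2 ✓
(2,5)2 2/3 ✓
(2,6)1 1/3 ✓
(3,2)2 0/2 ✗
(3,3)1 1/2 ✓
(3,6)1 1/1 ✓
(4,2)1 1/2 ✓
(4,3)1 3/4 ✓
(4,4)2 2/3 ✓
(4,5)2 1/2 ✓
(5,3)1 1/2 ✓
(5,4)2 1/3 ✓
(5,5)1 1/4 ✗
(5,6)2 0/1 ✗
(6,1)2 0/1 ✗
(6,2)1 0/1 ✗
(6,5)1 1/1 ✓
Unsatisfied: (1,2), (3,2), (5,5), (5,6), (6,1), (6,2) — 6 in total.

6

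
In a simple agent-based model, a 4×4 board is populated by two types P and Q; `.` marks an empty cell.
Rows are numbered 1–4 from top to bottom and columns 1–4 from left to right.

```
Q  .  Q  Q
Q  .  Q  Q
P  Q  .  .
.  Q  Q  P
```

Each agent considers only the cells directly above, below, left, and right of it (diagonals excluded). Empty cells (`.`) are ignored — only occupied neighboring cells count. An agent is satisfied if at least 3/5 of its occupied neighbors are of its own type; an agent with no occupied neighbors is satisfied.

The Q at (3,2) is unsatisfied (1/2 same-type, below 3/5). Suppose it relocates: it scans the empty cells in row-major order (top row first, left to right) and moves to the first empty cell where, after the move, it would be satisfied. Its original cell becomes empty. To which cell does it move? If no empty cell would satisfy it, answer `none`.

(1,2)

Vacating (3,2). Empty cells in order:
  (1,2): 2/2 same-type → satisfied — stop here.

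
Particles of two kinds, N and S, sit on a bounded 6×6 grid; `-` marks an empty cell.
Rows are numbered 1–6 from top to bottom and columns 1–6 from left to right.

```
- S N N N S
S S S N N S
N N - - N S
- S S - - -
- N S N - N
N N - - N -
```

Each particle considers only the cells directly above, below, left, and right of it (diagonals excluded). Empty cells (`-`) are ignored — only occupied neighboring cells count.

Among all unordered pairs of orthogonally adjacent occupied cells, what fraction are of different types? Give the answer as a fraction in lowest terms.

3/7

Scan each occupied cell's neighbors to the right and below so each pair is counted once.
Row 1: S(1,2)–N(1,3)≠ S(1,2)–S(2,2)= N(1,3)–N(1,4)= N(1,3)–S(2,3)≠ N(1,4)–N(1,5)= N(1,4)–N(2,4)= N(1,5)–S(1,6)≠ N(1,5)–N(2,5)= S(1,6)–S(2,6)=  → 3/9 unlike.
Row 2: S(2,1)–S(2,2)= S(2,1)–N(3,1)≠ S(2,2)–S(2,3)= S(2,2)–N(3,2)≠ S(2,3)–N(2,4)≠ N(2,4)–N(2,5)= N(2,5)–S(2,6)≠ N(2,5)–N(3,5)= S(2,6)–S(3,6)=  → 4/9 unlike.
Row 3: N(3,1)–N(3,2)= N(3,2)–S(4,2)≠ N(3,5)–S(3,6)≠  → 2/3 unlike.
Row 4: S(4,2)–S(4,3)= S(4,2)–N(5,2)≠ S(4,3)–S(5,3)=  → 1/3 unlike.
Row 5: N(5,2)–S(5,3)≠ N(5,2)–N(6,2)= S(5,3)–N(5,4)≠  → 2/3 unlike.
Row 6: N(6,1)–N(6,2)=  → 0/1 unlike.
Total adjacent occupied pairs: 28; unlike-type pairs: 12.
12/28 reduces to 3/7.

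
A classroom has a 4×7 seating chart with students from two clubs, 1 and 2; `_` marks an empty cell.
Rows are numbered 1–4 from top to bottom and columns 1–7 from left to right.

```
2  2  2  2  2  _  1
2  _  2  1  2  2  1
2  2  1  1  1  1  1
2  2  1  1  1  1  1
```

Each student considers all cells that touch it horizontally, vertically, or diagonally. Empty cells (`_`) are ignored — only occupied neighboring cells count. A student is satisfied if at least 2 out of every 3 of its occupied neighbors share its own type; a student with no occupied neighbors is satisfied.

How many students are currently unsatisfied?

(1,1)2 2/2 satisfied
(1,2)2 4/4 satisfied
(1,3)2 3/4 satisfied
(1,4)2 4/5 satisfied
(1,5)2 3/4 satisfied
(1,7)1 1/2 not
(2,1)2 4/4 satisfied
(2,3)2 4/7 not
(2,4)1 3/8 not
(2,5)2 3/7 not
(2,6)2 2/7 not
(2,7)1 3/4 satisfied
(3,1)2 4/4 satisfied
(3,2)2 5/7 satisfied
(3,3)1 4/7 not
(3,4)1 6/8 satisfied
(3,5)1 6/8 satisfied
(3,6)1 6/8 satisfied
(3,7)1 4/5 satisfied
(4,1)2 3/3 satisfied
(4,2)2 3/5 not
(4,3)1 3/5 not
(4,4)1 5/5 satisfied
(4,5)1 5/5 satisfied
(4,6)1 5/5 satisfied
(4,7)1 3/3 satisfied
Unsatisfied: (1,7), (2,3), (2,4), (2,5), (2,6), (3,3), (4,2), (4,3) — 8 in total.

8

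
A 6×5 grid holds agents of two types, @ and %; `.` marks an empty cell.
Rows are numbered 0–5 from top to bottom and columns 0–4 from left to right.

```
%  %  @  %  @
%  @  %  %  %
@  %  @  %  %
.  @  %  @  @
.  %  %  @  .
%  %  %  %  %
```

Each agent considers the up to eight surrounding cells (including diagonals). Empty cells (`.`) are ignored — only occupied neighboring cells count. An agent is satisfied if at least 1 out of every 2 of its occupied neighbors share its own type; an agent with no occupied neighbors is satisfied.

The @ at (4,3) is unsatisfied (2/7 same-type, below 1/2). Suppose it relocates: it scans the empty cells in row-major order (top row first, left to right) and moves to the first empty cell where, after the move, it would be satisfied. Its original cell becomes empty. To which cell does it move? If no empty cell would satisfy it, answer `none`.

(3,0)

Vacating (4,3). Empty cells in order:
  (3,0): 2/4 same-type → satisfied — stop here.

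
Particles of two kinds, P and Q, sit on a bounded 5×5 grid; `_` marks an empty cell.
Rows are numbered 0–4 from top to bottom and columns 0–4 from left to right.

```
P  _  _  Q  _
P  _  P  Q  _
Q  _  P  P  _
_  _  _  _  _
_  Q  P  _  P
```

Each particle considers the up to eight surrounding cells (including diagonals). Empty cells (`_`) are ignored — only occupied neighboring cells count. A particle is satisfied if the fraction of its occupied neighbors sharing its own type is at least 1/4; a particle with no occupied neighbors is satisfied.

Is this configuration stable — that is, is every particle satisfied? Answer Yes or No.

Row 0: (0,0)P 1/1 ✓ · (0,3)Q 1/2 ✓
Row 1: (1,0)P 1/2 ✓ · (1,2)P 2/4 ✓ · (1,3)Q 1/4 ✓
Row 2: (2,0)Q 0/1 ✗ · (2,2)P 2/3 ✓ · (2,3)P 2/3 ✓
Row 4: (4,1)Q 0/1 ✗ · (4,2)P 0/1 ✗ · (4,4)P 0/0 ✓
For instance (2,0) has only 0/1 same-type neighbors, below 1/4.

No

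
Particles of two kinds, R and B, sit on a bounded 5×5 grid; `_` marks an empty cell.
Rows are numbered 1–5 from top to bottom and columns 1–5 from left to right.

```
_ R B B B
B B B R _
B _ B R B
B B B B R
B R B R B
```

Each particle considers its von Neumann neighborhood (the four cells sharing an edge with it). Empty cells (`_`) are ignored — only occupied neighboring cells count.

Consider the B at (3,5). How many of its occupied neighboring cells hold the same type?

0

Occupied neighbors of (3,5): (4,5)=R, (3,4)=R.
Same type (B): 0 of 2.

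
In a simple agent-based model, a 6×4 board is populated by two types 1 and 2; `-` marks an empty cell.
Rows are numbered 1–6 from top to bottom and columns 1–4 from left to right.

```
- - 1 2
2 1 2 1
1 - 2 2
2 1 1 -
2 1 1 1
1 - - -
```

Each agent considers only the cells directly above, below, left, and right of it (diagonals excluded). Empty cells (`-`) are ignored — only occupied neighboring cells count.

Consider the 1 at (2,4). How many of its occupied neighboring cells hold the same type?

Occupied neighbors of (2,4): (1,4)=2, (3,4)=2, (2,3)=2.
Same type (1): 0 of 3.

0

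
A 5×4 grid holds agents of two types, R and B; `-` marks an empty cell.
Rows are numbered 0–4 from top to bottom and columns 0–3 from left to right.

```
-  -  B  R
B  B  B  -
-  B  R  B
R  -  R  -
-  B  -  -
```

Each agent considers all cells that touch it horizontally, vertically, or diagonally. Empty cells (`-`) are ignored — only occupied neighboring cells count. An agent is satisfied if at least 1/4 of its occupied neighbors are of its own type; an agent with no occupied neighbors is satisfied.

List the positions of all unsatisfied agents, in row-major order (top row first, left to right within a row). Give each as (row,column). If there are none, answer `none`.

(0,3), (2,2), (3,0), (4,1)

(0,2)B 2/3 satisfied
(0,3)R 0/2 not
(1,0)B 2/2 satisfied
(1,1)B 4/5 satisfied
(1,2)B 4/6 satisfied
(2,1)B 3/6 satisfied
(2,2)R 1/5 not
(2,3)B 1/3 satisfied
(3,0)R 0/2 not
(3,2)R 1/4 satisfied
(4,1)B 0/2 not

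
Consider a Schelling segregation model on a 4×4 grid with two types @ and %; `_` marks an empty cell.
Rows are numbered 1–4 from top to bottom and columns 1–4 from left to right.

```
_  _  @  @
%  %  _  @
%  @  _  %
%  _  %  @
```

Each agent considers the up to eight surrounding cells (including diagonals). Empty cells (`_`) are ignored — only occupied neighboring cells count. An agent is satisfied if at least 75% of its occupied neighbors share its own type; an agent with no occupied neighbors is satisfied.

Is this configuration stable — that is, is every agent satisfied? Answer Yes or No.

(1,3)@ 2/3 ✗
(1,4)@ 2/2 ✓
(2,1)% 2/3 ✗
(2,2)% 2/4 ✗
(2,4)@ 2/3 ✗
(3,1)% 3/4 ✓
(3,2)@ 0/5 ✗
(3,4)% 1/3 ✗
(4,1)% 1/2 ✗
(4,3)% 1/3 ✗
(4,4)@ 0/2 ✗
For instance (1,3) has only 2/3 same-type neighbors, below 3/4.

No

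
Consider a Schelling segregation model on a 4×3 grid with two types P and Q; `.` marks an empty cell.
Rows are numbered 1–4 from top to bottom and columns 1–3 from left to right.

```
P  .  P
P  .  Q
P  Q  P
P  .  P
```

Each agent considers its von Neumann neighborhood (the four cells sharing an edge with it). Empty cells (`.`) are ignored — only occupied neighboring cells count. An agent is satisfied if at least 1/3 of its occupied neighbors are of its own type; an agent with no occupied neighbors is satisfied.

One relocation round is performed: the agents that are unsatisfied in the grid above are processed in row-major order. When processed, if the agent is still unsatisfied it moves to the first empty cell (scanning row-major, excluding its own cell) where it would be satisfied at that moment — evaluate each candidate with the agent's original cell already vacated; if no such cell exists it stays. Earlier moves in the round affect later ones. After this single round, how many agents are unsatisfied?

Initially unsatisfied (in order): (1,3), (2,3), (3,2).
  (1,3) → (1,2).
  (2,3) → (2,2).
  (3,2): now satisfied by earlier moves; stays.
Resulting grid:
P P .
P Q .
P Q P
P . P
All satisfied now.

0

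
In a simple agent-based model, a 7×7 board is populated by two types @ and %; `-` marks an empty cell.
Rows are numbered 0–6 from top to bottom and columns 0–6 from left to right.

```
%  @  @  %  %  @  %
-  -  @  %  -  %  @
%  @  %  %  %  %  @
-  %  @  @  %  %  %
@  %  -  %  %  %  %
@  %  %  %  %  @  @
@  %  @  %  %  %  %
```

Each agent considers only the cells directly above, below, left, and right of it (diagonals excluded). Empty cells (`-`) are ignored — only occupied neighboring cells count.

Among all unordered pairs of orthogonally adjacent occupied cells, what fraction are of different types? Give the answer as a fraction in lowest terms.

30/67

Scan each occupied cell's neighbors to the right and below so each pair is counted once.
From row 0: 6 unlike of 10 pairs (running 6/10).
From row 1: 3 unlike of 6 pairs (running 9/16).
From row 2: 7 unlike of 12 pairs (running 16/28).
From row 3: 3 unlike of 10 pairs (running 19/38).
From row 4: 3 unlike of 10 pairs (running 22/48).
From row 5: 5 unlike of 13 pairs (running 27/61).
From row 6: 3 unlike of 6 pairs (running 30/67).
Total adjacent occupied pairs: 67; unlike-type pairs: 30.
30/67 is already in lowest terms.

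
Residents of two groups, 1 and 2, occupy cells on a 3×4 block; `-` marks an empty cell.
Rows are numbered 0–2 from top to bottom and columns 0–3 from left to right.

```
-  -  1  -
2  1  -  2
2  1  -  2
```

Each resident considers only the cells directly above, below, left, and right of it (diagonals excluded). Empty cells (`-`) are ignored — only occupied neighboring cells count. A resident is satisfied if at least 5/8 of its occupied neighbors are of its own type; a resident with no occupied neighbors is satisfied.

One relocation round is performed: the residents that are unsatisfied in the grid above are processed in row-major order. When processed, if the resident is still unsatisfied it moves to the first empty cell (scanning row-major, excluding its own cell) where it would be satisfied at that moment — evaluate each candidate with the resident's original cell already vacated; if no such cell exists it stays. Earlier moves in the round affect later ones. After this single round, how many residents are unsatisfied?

1

Initially unsatisfied (in order): (1,0), (1,1), (2,0), (2,1).
  (1,0) → (0,0).
  (1,1): now satisfied by earlier moves; stays.
  (2,0): no empty cell satisfies it; stays.
  (2,1) → (0,1).
Resulting grid:
2 1 1 -
- 1 - 2
2 - - 2
Unsatisfied now: (0,0).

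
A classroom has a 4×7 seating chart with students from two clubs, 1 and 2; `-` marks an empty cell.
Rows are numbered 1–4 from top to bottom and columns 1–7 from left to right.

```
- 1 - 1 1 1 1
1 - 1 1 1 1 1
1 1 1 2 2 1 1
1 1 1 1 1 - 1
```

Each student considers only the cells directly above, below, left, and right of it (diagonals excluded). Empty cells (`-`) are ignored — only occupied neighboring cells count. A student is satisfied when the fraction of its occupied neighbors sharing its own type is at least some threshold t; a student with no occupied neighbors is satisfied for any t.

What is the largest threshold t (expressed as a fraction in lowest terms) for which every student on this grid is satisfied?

1/4

(1,2)1 — no occupied neighbors
(1,4)1 2/2
(1,5)1 3/3
(1,6)1 3/3
(1,7)1 2/2
(2,1)1 1/1
(2,3)1 2/2
(2,4)1 3/4
(2,5)1 3/4
(2,6)1 4/4
(2,7)1 3/3
(3,1)1 3/3
(3,2)1 3/3
(3,3)1 3/4
(3,4)2 1/4
(3,5)2 1/4
(3,6)1 2/3
(3,7)1 3/3
(4,1)1 2/2
(4,2)1 3/3
(4,3)1 3/3
(4,4)1 2/3
(4,5)1 1/2
(4,7)1 1/1
The smallest same-type fraction is 1/4 at (3,4), which reduces to 1/4. Any threshold above that leaves this student unsatisfied.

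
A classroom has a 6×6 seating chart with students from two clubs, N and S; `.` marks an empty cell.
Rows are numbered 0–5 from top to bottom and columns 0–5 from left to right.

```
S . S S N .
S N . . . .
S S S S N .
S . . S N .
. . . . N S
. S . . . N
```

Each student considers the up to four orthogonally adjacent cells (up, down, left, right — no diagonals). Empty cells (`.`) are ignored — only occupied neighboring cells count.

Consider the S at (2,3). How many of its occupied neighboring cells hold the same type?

Occupied neighbors of (2,3): (3,3)=S, (2,2)=S, (2,4)=N.
Same type (S): 2 of 3.

2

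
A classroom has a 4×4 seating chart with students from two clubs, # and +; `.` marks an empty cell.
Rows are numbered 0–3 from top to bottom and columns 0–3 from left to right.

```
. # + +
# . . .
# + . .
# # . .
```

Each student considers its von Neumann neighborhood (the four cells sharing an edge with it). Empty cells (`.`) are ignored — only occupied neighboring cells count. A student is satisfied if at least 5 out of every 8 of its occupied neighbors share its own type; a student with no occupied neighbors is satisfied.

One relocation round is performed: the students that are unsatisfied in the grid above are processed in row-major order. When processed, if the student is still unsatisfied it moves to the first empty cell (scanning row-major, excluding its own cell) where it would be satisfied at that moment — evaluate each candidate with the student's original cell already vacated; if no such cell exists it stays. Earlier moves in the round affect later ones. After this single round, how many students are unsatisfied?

Initially unsatisfied (in order): (0,1), (0,2), (2,1), (3,1).
  (0,1) → (0,0).
  (0,2): now satisfied by earlier moves; stays.
  (2,1) → (1,2).
  (3,1): now satisfied by earlier moves; stays.
Resulting grid:
# . + +
# . + .
# . . .
# # . .
All satisfied now.

0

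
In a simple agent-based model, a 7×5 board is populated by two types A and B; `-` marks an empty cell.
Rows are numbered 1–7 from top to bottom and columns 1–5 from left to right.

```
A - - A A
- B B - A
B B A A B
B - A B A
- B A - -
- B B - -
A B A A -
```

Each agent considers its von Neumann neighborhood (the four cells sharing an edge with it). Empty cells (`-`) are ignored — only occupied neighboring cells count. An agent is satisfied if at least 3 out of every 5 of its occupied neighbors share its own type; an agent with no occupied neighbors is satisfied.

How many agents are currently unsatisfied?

Row 1: (1,1)A 0/0 satisfied · (1,4)A 1/1 satisfied · (1,5)A 2/2 satisfied
Row 2: (2,2)B 2/2 satisfied · (2,3)B 1/2 not · (2,5)A 1/2 not
Row 3: (3,1)B 2/2 satisfied · (3,2)B 2/3 satisfied · (3,3)A 2/4 not · (3,4)A 1/3 not · (3,5)B 0/3 not
Row 4: (4,1)B 1/1 satisfied · (4,3)A 2/3 satisfied · (4,4)B 0/3 not · (4,5)A 0/2 not
Row 5: (5,2)B 1/2 not · (5,3)A 1/3 not
Row 6: (6,2)B 3/3 satisfied · (6,3)B 1/3 not
Row 7: (7,1)A 0/1 not · (7,2)B 1/3 not · (7,3)A 1/3 not · (7,4)A 1/1 satisfied
Unsatisfied: (2,3), (2,5), (3,3), (3,4), (3,5), (4,4), (4,5), (5,2), (5,3), (6,3), (7,1), (7,2), (7,3) — 13 in total.

13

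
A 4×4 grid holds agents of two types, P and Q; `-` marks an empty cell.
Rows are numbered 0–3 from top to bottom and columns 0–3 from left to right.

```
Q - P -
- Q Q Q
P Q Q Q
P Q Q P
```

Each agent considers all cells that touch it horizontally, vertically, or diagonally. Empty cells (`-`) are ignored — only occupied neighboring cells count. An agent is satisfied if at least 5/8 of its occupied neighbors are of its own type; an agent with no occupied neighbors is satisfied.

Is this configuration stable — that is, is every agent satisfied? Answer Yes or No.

Row 0: (0,0)Q 1/1 satisfied · (0,2)P 0/3 not
Row 1: (1,1)Q 4/6 satisfied · (1,2)Q 5/6 satisfied · (1,3)Q 3/4 satisfied
Row 2: (2,0)P 1/4 not · (2,1)Q 5/7 satisfied · (2,2)Q 7/8 satisfied · (2,3)Q 4/5 satisfied
Row 3: (3,0)P 1/3 not · (3,1)Q 3/5 not · (3,2)Q 4/5 satisfied · (3,3)P 0/3 not
For instance (0,2) has only 0/3 same-type neighbors, below 5/8.

No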